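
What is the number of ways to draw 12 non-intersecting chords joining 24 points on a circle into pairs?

Pairing 24 circle points by 12 non-crossing chords gives C_12 matchings.
C_12 = C(24,12)/13 = 2704156/13 = 208012.

208012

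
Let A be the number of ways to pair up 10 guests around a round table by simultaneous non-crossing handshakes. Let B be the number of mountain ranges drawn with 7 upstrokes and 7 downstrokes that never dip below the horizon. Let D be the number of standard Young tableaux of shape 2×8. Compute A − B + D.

1043

With 10 = 2·5 people, non-crossing handshake pairings are non-crossing perfect matchings on a circle, counted by C_5. So A = C_5 = 42.
Paths of 7 up- and 7 down-steps that never dip below the axis are Dyck paths; their count is C_7. So B = C_7 = 429.
Standard Young tableaux of shape 2×n are counted by C_n; here n = 8. So D = C_8 = 1430.
A − B + D = 42 − 429 + 1430 = 1043.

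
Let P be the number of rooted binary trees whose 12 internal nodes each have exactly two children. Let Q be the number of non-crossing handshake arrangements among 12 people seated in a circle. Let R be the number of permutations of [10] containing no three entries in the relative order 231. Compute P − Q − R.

191084

Full binary trees with n internal nodes are counted by C_n; here n = 12. So P = C_12 = 208012.
Non-crossing handshake pairings of 2n people are counted by C_n; 12 people gives n = 6. So Q = C_6 = 132.
For any fixed pattern of length 3, the pattern-avoiding permutations of [10] number C_10. So R = C_10 = 16796.
P − Q − R = 208012 − 132 − 16796 = 191084.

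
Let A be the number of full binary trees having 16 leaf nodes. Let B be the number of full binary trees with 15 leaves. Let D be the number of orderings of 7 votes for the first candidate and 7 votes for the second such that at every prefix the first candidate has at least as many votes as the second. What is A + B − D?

A full binary tree with L leaves has L−1 internal nodes and is counted by C_{L−1}; L = 16 gives C_15. So A = C_15 = 9694845.
A full binary tree with L leaves has L−1 internal nodes and is counted by C_{L−1}; L = 15 gives C_14. So B = C_14 = 2674440.
Reading a vote for the leader as '(' and for the other as ')' turns such a sequence into a balanced string of 7 pairs, so the count is C_7. So D = C_7 = 429.
A + B − D = 9694845 + 2674440 − 429 = 12368856.

12368856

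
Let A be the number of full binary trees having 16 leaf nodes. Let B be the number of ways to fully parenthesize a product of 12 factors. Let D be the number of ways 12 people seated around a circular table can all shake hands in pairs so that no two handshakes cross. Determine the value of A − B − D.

Full binary trees with 16 leaves have 16−1 = 15 internal nodes, so there are C_15 of them. So A = C_15 = 9694845.
Parenthesizations of m factors correspond to full binary trees with m leaves, counted by C_{m−1}; m = 12 gives C_11. So B = C_11 = 58786.
With 12 = 2·6 people, non-crossing handshake pairings are non-crossing perfect matchings on a circle, counted by C_6. So D = C_6 = 132.
A − B − D = 9694845 − 58786 − 132 = 9635927.

9635927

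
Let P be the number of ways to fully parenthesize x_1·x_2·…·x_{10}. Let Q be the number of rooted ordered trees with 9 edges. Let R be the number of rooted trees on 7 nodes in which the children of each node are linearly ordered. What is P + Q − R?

Ways to associate a product of 10 factors correspond to binary trees on 10 leaves, so the count is C_9. So P = C_9 = 4862.
A rooted plane tree with 9 edges has 10 nodes, and the count is C_9. So Q = C_9 = 4862.
Rooted ordered (plane) trees on m nodes have m−1 edges and are counted by C_{m−1}; m = 7 gives C_6. So R = C_6 = 132.
P + Q − R = 4862 + 4862 − 132 = 9592.

9592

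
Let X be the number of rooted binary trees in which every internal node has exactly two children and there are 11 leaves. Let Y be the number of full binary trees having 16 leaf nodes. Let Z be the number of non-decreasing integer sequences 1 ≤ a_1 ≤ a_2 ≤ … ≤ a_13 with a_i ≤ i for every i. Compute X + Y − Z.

Full binary trees with 11 leaves have 11−1 = 10 internal nodes, so there are C_10 of them. So X = C_10 = 16796.
Full binary trees with 16 leaves have 16−1 = 15 internal nodes, so there are C_15 of them. So Y = C_15 = 9694845.
Weakly increasing sequences with a_i ≤ i biject with Dyck paths of semilength 13, so there are C_13. So Z = C_13 = 742900.
X + Y − Z = 16796 + 9694845 − 742900 = 8968741.

8968741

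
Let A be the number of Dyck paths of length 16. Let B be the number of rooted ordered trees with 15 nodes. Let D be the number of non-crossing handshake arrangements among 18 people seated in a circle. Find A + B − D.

Dyck paths of semilength n (length 2n) are counted by C_n; here n = 8. So A = C_8 = 1430.
A rooted plane tree on 15 nodes has 14 edges, and such trees are counted by C_14. So B = C_14 = 2674440.
With 18 = 2·9 people, non-crossing handshake pairings are non-crossing perfect matchings on a circle, counted by C_9. So D = C_9 = 4862.
A + B − D = 1430 + 2674440 − 4862 = 2671008.

2671008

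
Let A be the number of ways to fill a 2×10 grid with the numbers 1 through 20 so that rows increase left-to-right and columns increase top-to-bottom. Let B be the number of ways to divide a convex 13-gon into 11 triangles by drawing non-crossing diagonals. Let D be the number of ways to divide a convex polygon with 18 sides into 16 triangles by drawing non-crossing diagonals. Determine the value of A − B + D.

By the hook-length formula (or a Dyck-path bijection), SYT of shape 2×10 number C_10. So A = C_10 = 16796.
The number of triangulations of a 13-gon is the Catalan number C_11 (index = sides − 2). So B = C_11 = 58786.
The number of triangulations of an 18-gon is the Catalan number C_16 (index = sides − 2). So D = C_16 = 35357670.
A − B + D = 16796 − 58786 + 35357670 = 35315680.

35315680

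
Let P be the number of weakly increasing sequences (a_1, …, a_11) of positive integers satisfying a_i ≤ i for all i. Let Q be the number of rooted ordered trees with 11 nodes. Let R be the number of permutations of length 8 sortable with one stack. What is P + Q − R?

74152

Such sub-staircase sequences of length n are counted by C_n; here n = 11. So P = C_11 = 58786.
A rooted plane tree on 11 nodes has 10 edges, and such trees are counted by C_10. So Q = C_10 = 16796.
Stack-sortable permutations are exactly the 231-avoiding ones, counted by C_n; here n = 8. So R = C_8 = 1430.
P + Q − R = 58786 + 16796 − 1430 = 74152.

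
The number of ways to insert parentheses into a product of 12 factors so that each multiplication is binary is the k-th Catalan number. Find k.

11

Ways to associate a product of 12 factors correspond to binary trees on 12 leaves, so the count is C_11.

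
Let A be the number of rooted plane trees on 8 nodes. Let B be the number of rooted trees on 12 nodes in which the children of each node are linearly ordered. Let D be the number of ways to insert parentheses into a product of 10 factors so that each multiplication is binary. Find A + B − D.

54353

Rooted ordered (plane) trees on m nodes have m−1 edges and are counted by C_{m−1}; m = 8 gives C_7. So A = C_7 = 429.
Rooted ordered (plane) trees on m nodes have m−1 edges and are counted by C_{m−1}; m = 12 gives C_11. So B = C_11 = 58786.
Bracketing 10 factors into binary products is counted by C_{10−1} = C_9. So D = C_9 = 4862.
A + B − D = 429 + 58786 − 4862 = 54353.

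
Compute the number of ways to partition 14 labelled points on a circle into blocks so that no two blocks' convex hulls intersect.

Non-crossing partitions of an n-element set are counted by C_n; here n = 14.
C_14 = C_13 · 2(2·13+1)/(13+2) = 742900 · 54/15 = 2674440.

2674440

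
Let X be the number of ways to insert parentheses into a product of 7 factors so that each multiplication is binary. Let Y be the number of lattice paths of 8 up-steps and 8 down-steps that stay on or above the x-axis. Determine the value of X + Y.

Ways to associate a product of 7 factors correspond to binary trees on 7 leaves, so the count is C_6. So X = C_6 = 132.
Paths of 8 up- and 8 down-steps that never dip below the axis are Dyck paths; their count is C_8. So Y = C_8 = 1430.
X + Y = 132 + 1430 = 1562.

1562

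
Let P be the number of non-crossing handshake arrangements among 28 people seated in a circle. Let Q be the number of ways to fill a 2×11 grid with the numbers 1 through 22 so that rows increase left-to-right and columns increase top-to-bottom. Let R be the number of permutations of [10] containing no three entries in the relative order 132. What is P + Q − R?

Non-crossing handshake pairings of 2n people are counted by C_n; 28 people gives n = 14. So P = C_14 = 2674440.
Standard Young tableaux of shape 2×n are counted by C_n; here n = 11. So Q = C_11 = 58786.
For any fixed pattern of length 3, the pattern-avoiding permutations of [10] number C_10. So R = C_10 = 16796.
P + Q − R = 2674440 + 58786 − 16796 = 2716430.

2716430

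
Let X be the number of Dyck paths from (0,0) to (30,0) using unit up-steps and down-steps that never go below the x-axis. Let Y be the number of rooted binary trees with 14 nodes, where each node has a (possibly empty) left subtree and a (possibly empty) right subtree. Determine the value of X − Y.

7020405

Dyck paths of semilength n (length 2n) are counted by C_n; here n = 15. So X = C_15 = 9694845.
Binary trees (left/right distinguished) on n nodes are counted by C_n; here n = 14. So Y = C_14 = 2674440.
X − Y = 9694845 − 2674440 = 7020405.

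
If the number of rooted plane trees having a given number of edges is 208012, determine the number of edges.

Rooted ordered trees with n edges are counted by C_n, and C_12 = 208012.

12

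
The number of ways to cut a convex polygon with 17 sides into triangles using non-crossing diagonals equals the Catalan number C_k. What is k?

A convex 17-gon is triangulated into 15 triangles, and the number of such triangulations is the Catalan number C_{17−2} = C_15.

15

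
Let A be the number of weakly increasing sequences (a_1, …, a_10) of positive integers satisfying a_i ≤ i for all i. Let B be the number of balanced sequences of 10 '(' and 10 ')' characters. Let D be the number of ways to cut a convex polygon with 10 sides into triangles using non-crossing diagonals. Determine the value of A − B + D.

Weakly increasing sequences with a_i ≤ i biject with Dyck paths of semilength 10, so there are C_10. So A = C_10 = 16796.
A balanced arrangement of 10 bracket pairs is a Dyck word of semilength 10, so the count is C_10. So B = C_10 = 16796.
The number of triangulations of a 10-gon is the Catalan number C_8 (index = sides − 2). So D = C_8 = 1430.
A − B + D = 16796 − 16796 + 1430 = 1430.

1430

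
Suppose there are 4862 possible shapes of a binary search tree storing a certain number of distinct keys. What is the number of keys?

Binary search tree shapes on n keys are counted by C_n; 4862 = C_9.

9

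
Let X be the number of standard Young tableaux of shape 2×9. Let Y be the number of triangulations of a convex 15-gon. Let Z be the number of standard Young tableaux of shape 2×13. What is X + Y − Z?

4862

By the hook-length formula (or a Dyck-path bijection), SYT of shape 2×9 number C_9. So X = C_9 = 4862.
A convex 15-gon is triangulated into 13 triangles, and the number of such triangulations is the Catalan number C_{15−2} = C_13. So Y = C_13 = 742900.
By the hook-length formula (or a Dyck-path bijection), SYT of shape 2×13 number C_13. So Z = C_13 = 742900.
X + Y − Z = 4862 + 742900 − 742900 = 4862.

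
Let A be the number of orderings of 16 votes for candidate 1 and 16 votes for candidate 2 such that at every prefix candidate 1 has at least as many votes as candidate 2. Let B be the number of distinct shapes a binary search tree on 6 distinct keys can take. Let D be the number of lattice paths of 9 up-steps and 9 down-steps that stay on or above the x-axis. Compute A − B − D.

35352676

Reading a vote for the leader as '(' and for the other as ')' turns such a sequence into a balanced string of 16 pairs, so the count is C_16. So A = C_16 = 35357670.
There are C_n binary search tree shapes on n keys; with n = 6 that is C_6. So B = C_6 = 132.
A Dyck path with 9 up-steps and 9 down-steps has semilength 9, so there are C_9 of them. So D = C_9 = 4862.
A − B − D = 35357670 − 132 − 4862 = 35352676.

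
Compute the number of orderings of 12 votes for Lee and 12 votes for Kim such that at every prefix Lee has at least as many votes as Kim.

208012

Reading a vote for the leader as '(' and for the other as ')' turns such a sequence into a balanced string of 12 pairs, so the count is C_12.
C_12 = C(24,12)/13 = 2704156/13 = 208012.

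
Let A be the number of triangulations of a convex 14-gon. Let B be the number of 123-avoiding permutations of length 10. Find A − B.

The number of triangulations of a 14-gon is the Catalan number C_12 (index = sides − 2). So A = C_12 = 208012.
For any fixed pattern of length 3, the pattern-avoiding permutations of [10] number C_10. So B = C_10 = 16796.
A − B = 208012 − 16796 = 191216.

191216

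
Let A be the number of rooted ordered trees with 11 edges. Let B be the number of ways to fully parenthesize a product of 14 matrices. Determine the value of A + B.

801686

Rooted ordered trees with n edges are counted by C_n; here n = 11. So A = C_11 = 58786.
Parenthesizations of m factors correspond to full binary trees with m leaves, counted by C_{m−1}; m = 14 gives C_13. So B = C_13 = 742900.
A + B = 58786 + 742900 = 801686.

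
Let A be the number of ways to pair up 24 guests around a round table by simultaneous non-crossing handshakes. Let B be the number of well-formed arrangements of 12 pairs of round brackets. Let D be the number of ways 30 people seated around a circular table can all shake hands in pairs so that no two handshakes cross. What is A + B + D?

Non-crossing handshake pairings of 2n people are counted by C_n; 24 people gives n = 12. So A = C_12 = 208012.
Balanced strings of n pairs of brackets are counted by C_n; here n = 12. So B = C_12 = 208012.
Non-crossing handshake pairings of 2n people are counted by C_n; 30 people gives n = 15. So D = C_15 = 9694845.
A + B + D = 208012 + 208012 + 9694845 = 10110869.

10110869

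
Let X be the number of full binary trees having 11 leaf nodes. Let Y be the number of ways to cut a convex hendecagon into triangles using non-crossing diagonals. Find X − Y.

11934

A full binary tree with L leaves has L−1 internal nodes and is counted by C_{L−1}; L = 11 gives C_10. So X = C_10 = 16796.
The number of triangulations of an 11-gon is the Catalan number C_9 (index = sides − 2). So Y = C_9 = 4862.
X − Y = 16796 − 4862 = 11934.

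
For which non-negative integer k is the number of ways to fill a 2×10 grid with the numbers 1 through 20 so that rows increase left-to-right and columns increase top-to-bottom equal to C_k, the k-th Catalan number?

10

By the hook-length formula (or a Dyck-path bijection), SYT of shape 2×10 number C_10.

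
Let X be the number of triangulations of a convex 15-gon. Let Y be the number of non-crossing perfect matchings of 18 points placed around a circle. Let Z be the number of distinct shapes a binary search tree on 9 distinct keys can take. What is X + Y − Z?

742900

Triangulations of a convex m-gon are counted by C_{m−2}; with m = 15 this is C_13. So X = C_13 = 742900.
Pairing 18 circle points by 9 non-crossing chords gives C_9 matchings. So Y = C_9 = 4862.
Rooted binary trees with 9 nodes (each child slot possibly empty) number C_9. So Z = C_9 = 4862.
X + Y − Z = 742900 + 4862 − 4862 = 742900.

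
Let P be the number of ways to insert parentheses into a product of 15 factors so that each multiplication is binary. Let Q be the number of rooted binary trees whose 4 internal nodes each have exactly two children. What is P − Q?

Ways to associate a product of 15 factors correspond to binary trees on 15 leaves, so the count is C_14. So P = C_14 = 2674440.
Full binary trees with n internal nodes are counted by C_n; here n = 4. So Q = C_4 = 14.
P − Q = 2674440 − 14 = 2674426.

2674426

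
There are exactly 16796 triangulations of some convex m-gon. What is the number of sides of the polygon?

12

Triangulations of a convex m-gon are counted by C_{m−2}. Since C_10 = 16796, the index is 10.
So m − 2 = 10, giving m = 12 sides.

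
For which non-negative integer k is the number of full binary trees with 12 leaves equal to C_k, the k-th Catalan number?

11

A full binary tree with L leaves has L−1 internal nodes and is counted by C_{L−1}; L = 12 gives C_11.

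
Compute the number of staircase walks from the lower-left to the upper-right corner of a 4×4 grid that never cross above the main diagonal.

14

Monotone paths in an n×n grid that stay weakly below the diagonal are counted by C_n; here n = 4.
C_4 = C(8,4)/5 = 70/5 = 14.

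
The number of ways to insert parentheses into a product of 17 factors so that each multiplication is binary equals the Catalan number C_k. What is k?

16

Ways to associate a product of 17 factors correspond to binary trees on 17 leaves, so the count is C_16.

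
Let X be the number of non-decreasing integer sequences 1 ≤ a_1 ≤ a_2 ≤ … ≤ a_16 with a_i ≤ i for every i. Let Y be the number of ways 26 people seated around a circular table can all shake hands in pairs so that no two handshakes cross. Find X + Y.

36100570

Such sub-staircase sequences of length n are counted by C_n; here n = 16. So X = C_16 = 35357670.
Non-crossing handshake pairings of 2n people are counted by C_n; 26 people gives n = 13. So Y = C_13 = 742900.
X + Y = 35357670 + 742900 = 36100570.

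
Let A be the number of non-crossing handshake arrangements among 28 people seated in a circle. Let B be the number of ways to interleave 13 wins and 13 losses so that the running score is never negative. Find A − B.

1931540

With 28 = 2·14 people, non-crossing handshake pairings are non-crossing perfect matchings on a circle, counted by C_14. So A = C_14 = 2674440.
Ballot sequences with n votes each where one side never trails are Dyck words, counted by C_n; here n = 13. So B = C_13 = 742900.
A − B = 2674440 − 742900 = 1931540.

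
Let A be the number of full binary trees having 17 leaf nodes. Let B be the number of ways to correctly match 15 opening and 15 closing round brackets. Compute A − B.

A full binary tree with L leaves has L−1 internal nodes and is counted by C_{L−1}; L = 17 gives C_16. So A = C_16 = 35357670.
Balanced strings of n pairs of brackets are counted by C_n; here n = 15. So B = C_15 = 9694845.
A − B = 35357670 − 9694845 = 25662825.

25662825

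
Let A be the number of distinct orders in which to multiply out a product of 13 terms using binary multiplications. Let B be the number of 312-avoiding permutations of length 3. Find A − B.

208007

Ways to associate a product of 13 factors correspond to binary trees on 13 leaves, so the count is C_12. So A = C_12 = 208012.
Permutations of [n] avoiding any single length-3 pattern are counted by C_n; here n = 3. So B = C_3 = 5.
A − B = 208012 − 5 = 208007.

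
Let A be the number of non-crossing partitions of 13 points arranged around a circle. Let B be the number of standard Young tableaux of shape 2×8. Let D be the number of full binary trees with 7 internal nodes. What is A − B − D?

741041

The non-crossing partitions of [13] form a lattice of size C_13. So A = C_13 = 742900.
By the hook-length formula (or a Dyck-path bijection), SYT of shape 2×8 number C_8. So B = C_8 = 1430.
Full binary trees with n internal nodes are counted by C_n; here n = 7. So D = C_7 = 429.
A − B − D = 742900 − 1430 − 429 = 741041.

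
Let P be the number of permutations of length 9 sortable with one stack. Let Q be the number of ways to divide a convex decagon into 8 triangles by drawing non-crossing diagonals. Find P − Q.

3432

Stack-sortable permutations are exactly the 231-avoiding ones, counted by C_n; here n = 9. So P = C_9 = 4862.
Triangulations of a convex m-gon are counted by C_{m−2}; with m = 10 this is C_8. So Q = C_8 = 1430.
P − Q = 4862 − 1430 = 3432.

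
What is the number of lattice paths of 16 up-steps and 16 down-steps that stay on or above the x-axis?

A Dyck path with 16 up-steps and 16 down-steps has semilength 16, so there are C_16 of them.
C_16 = C_15 · 2(2·15+1)/(15+2) = 9694845 · 62/17 = 35357670.

35357670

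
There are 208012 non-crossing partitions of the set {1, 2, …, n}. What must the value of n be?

12

Non-crossing partitions of [n] are counted by C_n; 208012 = C_12.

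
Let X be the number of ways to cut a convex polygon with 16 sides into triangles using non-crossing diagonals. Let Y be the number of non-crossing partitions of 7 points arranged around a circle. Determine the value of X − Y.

2674011

Triangulations of a convex m-gon are counted by C_{m−2}; with m = 16 this is C_14. So X = C_14 = 2674440.
The non-crossing partitions of [7] form a lattice of size C_7. So Y = C_7 = 429.
X − Y = 2674440 − 429 = 2674011.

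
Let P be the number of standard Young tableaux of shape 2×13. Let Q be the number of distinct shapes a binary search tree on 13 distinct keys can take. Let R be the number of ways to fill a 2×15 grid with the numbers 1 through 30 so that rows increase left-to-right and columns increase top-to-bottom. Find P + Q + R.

11180645

Standard Young tableaux of shape 2×n are counted by C_n; here n = 13. So P = C_13 = 742900.
Rooted binary trees with 13 nodes (each child slot possibly empty) number C_13. So Q = C_13 = 742900.
Standard Young tableaux of shape 2×n are counted by C_n; here n = 15. So R = C_15 = 9694845.
P + Q + R = 742900 + 742900 + 9694845 = 11180645.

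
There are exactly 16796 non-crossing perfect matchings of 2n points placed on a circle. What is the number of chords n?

Non-crossing pairings of 2n points on a circle are counted by C_n. Since C_10 = 16796, the index is 10.

10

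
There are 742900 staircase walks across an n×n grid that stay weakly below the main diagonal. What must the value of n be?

Such diagonal-avoiding paths in an n×n grid are counted by C_n; 742900 = C_13.

13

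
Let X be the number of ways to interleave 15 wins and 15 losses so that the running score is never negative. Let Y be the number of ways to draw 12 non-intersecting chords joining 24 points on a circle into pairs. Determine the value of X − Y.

Reading a vote for the leader as '(' and for the other as ')' turns such a sequence into a balanced string of 15 pairs, so the count is C_15. So X = C_15 = 9694845.
Non-crossing perfect matchings of 2n points on a circle are counted by C_n; with 24 points, n = 12. So Y = C_12 = 208012.
X − Y = 9694845 − 208012 = 9486833.

9486833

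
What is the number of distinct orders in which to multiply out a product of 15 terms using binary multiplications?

2674440

Ways to associate a product of 15 factors correspond to binary trees on 15 leaves, so the count is C_14.
C_14 = 2674440.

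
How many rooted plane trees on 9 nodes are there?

1430

A rooted plane tree on 9 nodes has 8 edges, and such trees are counted by C_8.
C_8 = 1430.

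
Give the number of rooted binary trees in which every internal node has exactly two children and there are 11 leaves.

16796

Full binary trees with 11 leaves have 11−1 = 10 internal nodes, so there are C_10 of them.
C_10 = C(20,10)/11 = 184756/11 = 16796.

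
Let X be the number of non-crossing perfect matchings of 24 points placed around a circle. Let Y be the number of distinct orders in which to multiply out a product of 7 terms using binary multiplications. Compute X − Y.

207880

Non-crossing perfect matchings of 2n points on a circle are counted by C_n; with 24 points, n = 12. So X = C_12 = 208012.
Parenthesizations of m factors correspond to full binary trees with m leaves, counted by C_{m−1}; m = 7 gives C_6. So Y = C_6 = 132.
X − Y = 208012 − 132 = 207880.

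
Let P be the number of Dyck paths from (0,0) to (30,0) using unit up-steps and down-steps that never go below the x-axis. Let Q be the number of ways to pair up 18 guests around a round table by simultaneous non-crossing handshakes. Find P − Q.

9689983

Dyck paths of semilength n (length 2n) are counted by C_n; here n = 15. So P = C_15 = 9694845.
With 18 = 2·9 people, non-crossing handshake pairings are non-crossing perfect matchings on a circle, counted by C_9. So Q = C_9 = 4862.
P − Q = 9694845 − 4862 = 9689983.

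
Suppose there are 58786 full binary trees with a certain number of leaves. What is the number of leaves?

12

Full binary trees with L leaves are counted by C_{L−1}. The Catalan number equal to 58786 is C_11.
So the index is 11, and the number of leaves is 11 + 1 = 12.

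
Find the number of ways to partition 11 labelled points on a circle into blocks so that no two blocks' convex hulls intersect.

58786

The non-crossing partitions of [11] form a lattice of size C_11.
C_11 = C(22,11)/12 = 705432/12 = 58786.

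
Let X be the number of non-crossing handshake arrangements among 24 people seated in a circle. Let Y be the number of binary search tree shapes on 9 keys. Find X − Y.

203150

With 24 = 2·12 people, non-crossing handshake pairings are non-crossing perfect matchings on a circle, counted by C_12. So X = C_12 = 208012.
There are C_n binary search tree shapes on n keys; with n = 9 that is C_9. So Y = C_9 = 4862.
X − Y = 208012 − 4862 = 203150.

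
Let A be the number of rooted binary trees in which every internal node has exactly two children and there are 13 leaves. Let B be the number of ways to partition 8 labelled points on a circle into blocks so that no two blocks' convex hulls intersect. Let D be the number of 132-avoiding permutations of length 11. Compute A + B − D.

A full binary tree with L leaves has L−1 internal nodes and is counted by C_{L−1}; L = 13 gives C_12. So A = C_12 = 208012.
The non-crossing partitions of [8] form a lattice of size C_8. So B = C_8 = 1430.
Permutations of [n] avoiding any single length-3 pattern are counted by C_n; here n = 11. So D = C_11 = 58786.
A + B − D = 208012 + 1430 − 58786 = 150656.

150656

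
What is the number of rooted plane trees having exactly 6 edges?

132

A rooted plane tree with 6 edges has 7 nodes, and the count is C_6.
C_6 = C(12,6)/7 = 924/7 = 132.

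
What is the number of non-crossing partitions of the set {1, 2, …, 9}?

Non-crossing partitions of an n-element set are counted by C_n; here n = 9.
C_9 = C(18,9)/10 = 48620/10 = 4862.

4862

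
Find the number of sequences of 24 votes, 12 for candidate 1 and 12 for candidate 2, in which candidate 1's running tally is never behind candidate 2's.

208012

Ballot sequences with n votes each where one side never trails are Dyck words, counted by C_n; here n = 12.
C_12 = C_11 · 2(2·11+1)/(11+2) = 58786 · 46/13 = 208012.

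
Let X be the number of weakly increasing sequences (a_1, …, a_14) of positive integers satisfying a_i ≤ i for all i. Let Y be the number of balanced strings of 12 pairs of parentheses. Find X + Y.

Weakly increasing sequences with a_i ≤ i biject with Dyck paths of semilength 14, so there are C_14. So X = C_14 = 2674440.
With 12 pairs the number of balanced bracket strings is the Catalan number C_12. So Y = C_12 = 208012.
X + Y = 2674440 + 208012 = 2882452.

2882452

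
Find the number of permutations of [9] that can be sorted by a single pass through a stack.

By Knuth's characterisation, the stack-sortable permutations of length 9 are the 231-avoiders, numbering C_9.
C_9 = C_8 · 2(2·8+1)/(8+2) = 1430 · 34/10 = 4862.

4862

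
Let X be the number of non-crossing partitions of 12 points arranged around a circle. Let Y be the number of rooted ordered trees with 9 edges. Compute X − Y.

The non-crossing partitions of [12] form a lattice of size C_12. So X = C_12 = 208012.
Rooted ordered trees with n edges are counted by C_n; here n = 9. So Y = C_9 = 4862.
X − Y = 208012 − 4862 = 203150.

203150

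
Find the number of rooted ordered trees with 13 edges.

742900

Rooted ordered trees with n edges are counted by C_n; here n = 13.
C_13 = 742900.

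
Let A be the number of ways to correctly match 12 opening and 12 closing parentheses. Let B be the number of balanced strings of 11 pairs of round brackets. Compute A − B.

149226

With 12 pairs the number of balanced bracket strings is the Catalan number C_12. So A = C_12 = 208012.
Balanced strings of n pairs of brackets are counted by C_n; here n = 11. So B = C_11 = 58786.
A − B = 208012 − 58786 = 149226.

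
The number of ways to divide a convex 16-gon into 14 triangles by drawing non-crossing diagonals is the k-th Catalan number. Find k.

A convex 16-gon is triangulated into 14 triangles, and the number of such triangulations is the Catalan number C_{16−2} = C_14.

14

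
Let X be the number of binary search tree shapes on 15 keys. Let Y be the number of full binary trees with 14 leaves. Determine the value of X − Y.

Rooted binary trees with 15 nodes (each child slot possibly empty) number C_15. So X = C_15 = 9694845.
Full binary trees with 14 leaves have 14−1 = 13 internal nodes, so there are C_13 of them. So Y = C_13 = 742900.
X − Y = 9694845 − 742900 = 8951945.

8951945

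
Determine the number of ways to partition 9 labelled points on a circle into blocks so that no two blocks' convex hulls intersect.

The non-crossing partitions of [9] form a lattice of size C_9.
C_9 = 4862.

4862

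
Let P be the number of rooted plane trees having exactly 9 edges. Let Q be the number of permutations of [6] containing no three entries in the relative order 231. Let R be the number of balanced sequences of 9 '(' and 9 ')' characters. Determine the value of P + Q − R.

132

Rooted ordered trees with n edges are counted by C_n; here n = 9. So P = C_9 = 4862.
Permutations of [n] avoiding any single length-3 pattern are counted by C_n; here n = 6. So Q = C_6 = 132.
With 9 pairs the number of balanced bracket strings is the Catalan number C_9. So R = C_9 = 4862.
P + Q − R = 4862 + 132 − 4862 = 132.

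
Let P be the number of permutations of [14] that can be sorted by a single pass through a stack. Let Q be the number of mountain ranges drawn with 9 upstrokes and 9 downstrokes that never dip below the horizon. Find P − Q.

2669578

Stack-sortable permutations are exactly the 231-avoiding ones, counted by C_n; here n = 14. So P = C_14 = 2674440.
Paths of 9 up- and 9 down-steps that never dip below the axis are Dyck paths; their count is C_9. So Q = C_9 = 4862.
P − Q = 2674440 − 4862 = 2669578.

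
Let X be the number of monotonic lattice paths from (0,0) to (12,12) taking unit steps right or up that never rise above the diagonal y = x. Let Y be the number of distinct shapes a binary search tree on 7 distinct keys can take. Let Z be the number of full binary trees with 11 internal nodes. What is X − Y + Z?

Sub-diagonal monotone paths from (0,0) to (12,12) biject with Dyck paths of semilength 12, giving C_12. So X = C_12 = 208012.
Binary trees (left/right distinguished) on n nodes are counted by C_n; here n = 7. So Y = C_7 = 429.
The number of full binary trees on 11 internal nodes is the Catalan number C_11. So Z = C_11 = 58786.
X − Y + Z = 208012 − 429 + 58786 = 266369.

266369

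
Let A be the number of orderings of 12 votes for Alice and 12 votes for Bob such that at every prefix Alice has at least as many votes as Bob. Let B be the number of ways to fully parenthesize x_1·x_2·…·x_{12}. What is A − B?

149226

Ballot sequences with n votes each where one side never trails are Dyck words, counted by C_n; here n = 12. So A = C_12 = 208012.
Parenthesizations of m factors correspond to full binary trees with m leaves, counted by C_{m−1}; m = 12 gives C_11. So B = C_11 = 58786.
A − B = 208012 − 58786 = 149226.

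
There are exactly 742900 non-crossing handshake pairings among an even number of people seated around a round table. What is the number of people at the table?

Non-crossing handshake pairings of 2n people are counted by C_n; 742900 = C_13.
So n = 13, and there are 2n = 26 people.

26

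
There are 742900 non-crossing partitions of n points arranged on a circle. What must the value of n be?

Non-crossing partitions of [n] are counted by C_n; 742900 = C_13.

13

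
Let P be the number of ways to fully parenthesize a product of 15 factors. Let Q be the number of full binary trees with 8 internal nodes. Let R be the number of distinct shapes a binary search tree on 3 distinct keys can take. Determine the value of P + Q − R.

2675865

Bracketing 15 factors into binary products is counted by C_{15−1} = C_14. So P = C_14 = 2674440.
Full binary trees with n internal nodes are counted by C_n; here n = 8. So Q = C_8 = 1430.
Rooted binary trees with 3 nodes (each child slot possibly empty) number C_3. So R = C_3 = 5.
P + Q − R = 2674440 + 1430 − 5 = 2675865.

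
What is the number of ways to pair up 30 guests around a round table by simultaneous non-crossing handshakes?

Non-crossing handshake pairings of 2n people are counted by C_n; 30 people gives n = 15.
C_15 = C(30,15)/16 = 155117520/16 = 9694845.

9694845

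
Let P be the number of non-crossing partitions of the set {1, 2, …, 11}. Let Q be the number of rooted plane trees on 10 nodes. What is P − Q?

The non-crossing partitions of [11] form a lattice of size C_11. So P = C_11 = 58786.
Rooted ordered (plane) trees on m nodes have m−1 edges and are counted by C_{m−1}; m = 10 gives C_9. So Q = C_9 = 4862.
P − Q = 58786 − 4862 = 53924.

53924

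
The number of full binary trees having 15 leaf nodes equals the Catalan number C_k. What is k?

14

Full binary trees with 15 leaves have 15−1 = 14 internal nodes, so there are C_14 of them.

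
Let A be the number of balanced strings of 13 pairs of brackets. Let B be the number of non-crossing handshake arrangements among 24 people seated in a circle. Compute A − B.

Balanced strings of n pairs of brackets are counted by C_n; here n = 13. So A = C_13 = 742900.
Non-crossing handshake pairings of 2n people are counted by C_n; 24 people gives n = 12. So B = C_12 = 208012.
A − B = 742900 − 208012 = 534888.

534888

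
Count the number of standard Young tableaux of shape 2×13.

742900

By the hook-length formula (or a Dyck-path bijection), SYT of shape 2×13 number C_13.
C_13 = 742900.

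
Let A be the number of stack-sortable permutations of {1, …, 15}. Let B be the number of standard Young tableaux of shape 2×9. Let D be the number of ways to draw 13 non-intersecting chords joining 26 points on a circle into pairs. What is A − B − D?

Stack-sortable permutations are exactly the 231-avoiding ones, counted by C_n; here n = 15. So A = C_15 = 9694845.
Standard Young tableaux of shape 2×n are counted by C_n; here n = 9. So B = C_9 = 4862.
Pairing 26 circle points by 13 non-crossing chords gives C_13 matchings. So D = C_13 = 742900.
A − B − D = 9694845 − 4862 − 742900 = 8947083.

8947083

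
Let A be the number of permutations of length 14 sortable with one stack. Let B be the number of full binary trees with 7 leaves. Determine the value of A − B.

By Knuth's characterisation, the stack-sortable permutations of length 14 are the 231-avoiders, numbering C_14. So A = C_14 = 2674440.
Full binary trees with 7 leaves have 7−1 = 6 internal nodes, so there are C_6 of them. So B = C_6 = 132.
A − B = 2674440 − 132 = 2674308.

2674308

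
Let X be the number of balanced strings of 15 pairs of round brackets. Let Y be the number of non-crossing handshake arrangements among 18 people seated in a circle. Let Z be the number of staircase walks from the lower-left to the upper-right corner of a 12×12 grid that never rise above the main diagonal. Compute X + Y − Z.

With 15 pairs the number of balanced bracket strings is the Catalan number C_15. So X = C_15 = 9694845.
Non-crossing handshake pairings of 2n people are counted by C_n; 18 people gives n = 9. So Y = C_9 = 4862.
Sub-diagonal monotone paths from (0,0) to (12,12) biject with Dyck paths of semilength 12, giving C_12. So Z = C_12 = 208012.
X + Y − Z = 9694845 + 4862 − 208012 = 9491695.

9491695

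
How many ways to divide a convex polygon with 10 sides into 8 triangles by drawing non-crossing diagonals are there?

1430

Triangulations of a convex m-gon are counted by C_{m−2}; with m = 10 this is C_8.
C_8 = C_7 · 2(2·7+1)/(7+2) = 429 · 30/9 = 1430.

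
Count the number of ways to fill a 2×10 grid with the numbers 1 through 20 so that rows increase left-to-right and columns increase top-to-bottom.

16796

Standard Young tableaux of shape 2×n are counted by C_n; here n = 10.
C_10 = C_9 · 2(2·9+1)/(9+2) = 4862 · 38/11 = 16796.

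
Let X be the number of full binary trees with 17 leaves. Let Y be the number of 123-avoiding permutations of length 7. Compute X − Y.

35357241

Full binary trees with 17 leaves have 17−1 = 16 internal nodes, so there are C_16 of them. So X = C_16 = 35357670.
For any fixed pattern of length 3, the pattern-avoiding permutations of [7] number C_7. So Y = C_7 = 429.
X − Y = 35357670 − 429 = 35357241.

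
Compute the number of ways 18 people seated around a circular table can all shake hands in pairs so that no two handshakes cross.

Non-crossing handshake pairings of 2n people are counted by C_n; 18 people gives n = 9.
C_9 = C(18,9)/10 = 48620/10 = 4862.

4862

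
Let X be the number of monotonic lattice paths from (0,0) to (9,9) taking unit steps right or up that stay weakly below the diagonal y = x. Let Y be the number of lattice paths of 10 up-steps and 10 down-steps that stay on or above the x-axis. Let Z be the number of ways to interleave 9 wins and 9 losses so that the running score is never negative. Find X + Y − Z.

Monotone paths in an n×n grid that stay weakly below the diagonal are counted by C_n; here n = 9. So X = C_9 = 4862.
Paths of 10 up- and 10 down-steps that never dip below the axis are Dyck paths; their count is C_10. So Y = C_10 = 16796.
Reading a vote for the leader as '(' and for the other as ')' turns such a sequence into a balanced string of 9 pairs, so the count is C_9. So Z = C_9 = 4862.
X + Y − Z = 4862 + 16796 − 4862 = 16796.

16796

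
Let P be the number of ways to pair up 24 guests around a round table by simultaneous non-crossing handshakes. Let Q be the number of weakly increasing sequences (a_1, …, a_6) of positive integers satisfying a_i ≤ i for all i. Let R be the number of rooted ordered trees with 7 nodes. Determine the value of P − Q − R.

With 24 = 2·12 people, non-crossing handshake pairings are non-crossing perfect matchings on a circle, counted by C_12. So P = C_12 = 208012.
Such sub-staircase sequences of length n are counted by C_n; here n = 6. So Q = C_6 = 132.
A rooted plane tree on 7 nodes has 6 edges, and such trees are counted by C_6. So R = C_6 = 132.
P − Q − R = 208012 − 132 − 132 = 207748.

207748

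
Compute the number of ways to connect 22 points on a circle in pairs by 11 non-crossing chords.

58786

Non-crossing perfect matchings of 2n points on a circle are counted by C_n; with 22 points, n = 11.
C_11 = C(22,11)/12 = 705432/12 = 58786.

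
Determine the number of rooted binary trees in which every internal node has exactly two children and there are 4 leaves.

Full binary trees with 4 leaves have 4−1 = 3 internal nodes, so there are C_3 of them.
C_3 = 5.

5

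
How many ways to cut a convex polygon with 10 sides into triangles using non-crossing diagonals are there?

The number of triangulations of a 10-gon is the Catalan number C_8 (index = sides − 2).
C_8 = 1430.

1430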